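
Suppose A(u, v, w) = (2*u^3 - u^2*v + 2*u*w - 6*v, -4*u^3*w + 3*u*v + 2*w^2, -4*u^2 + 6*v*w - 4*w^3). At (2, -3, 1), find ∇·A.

∂A₁/∂u = 6*u^2 - 2*u*v + 2*w
∂A₂/∂v = 3*u
∂A₃/∂w = 6*v - 12*w^2
∇·A = 6*u^2 - 2*u*v + 3*u + 6*v - 12*w^2 + 2*w
At (2, -3, 1): 14.

14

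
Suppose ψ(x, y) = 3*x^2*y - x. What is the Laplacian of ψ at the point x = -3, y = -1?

-6

∂²ψ/∂x² = 6*y
∂²ψ/∂y² = 0
∇²ψ = 6*y
At (-3, -1): -6.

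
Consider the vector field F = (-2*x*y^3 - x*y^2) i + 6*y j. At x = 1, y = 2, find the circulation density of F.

∂F₂/∂x = 0
∂F₁/∂y = -6*x*y^2 - 2*x*y
Scalar curl = 6*x*y^2 + 2*x*y
At (1, 2): 28.

28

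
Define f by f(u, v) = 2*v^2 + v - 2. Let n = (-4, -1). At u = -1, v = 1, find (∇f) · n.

-5

∂f/∂u = 0
∂f/∂v = 4*v + 1
∇f at (-1, 1) = (0, 5)
∇f · n = (0)(-4) + (5)(-1) = -5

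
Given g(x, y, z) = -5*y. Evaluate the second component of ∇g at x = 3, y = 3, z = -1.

-5

(∇g)_2 = ∂g/∂y = -5
At (3, 3, -1): -5.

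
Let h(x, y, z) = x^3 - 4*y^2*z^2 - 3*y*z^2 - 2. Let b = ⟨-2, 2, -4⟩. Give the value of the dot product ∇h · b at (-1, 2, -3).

-876

∂h/∂x = 3*x^2
∂h/∂y = -8*y*z^2 - 3*z^2
∂h/∂z = -8*y^2*z - 6*y*z
∇h at (-1, 2, -3) = (3, -171, 132)
∇h · b = (3)(-2) + (-171)(2) + (132)(-4) = -876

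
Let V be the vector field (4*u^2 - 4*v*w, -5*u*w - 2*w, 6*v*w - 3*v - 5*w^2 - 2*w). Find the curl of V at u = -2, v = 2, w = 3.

(7, -8, -3)

(∇×V)₁ = ∂V₃/∂v − ∂V₂/∂w = 5*u + 6*w - 1
(∇×V)₂ = ∂V₁/∂w − ∂V₃/∂u = -4*v
(∇×V)₃ = ∂V₂/∂u − ∂V₁/∂v = -w
∇×V = (5*u + 6*w - 1, -4*v, -w)
At (-2, 2, 3): (7, -8, -3).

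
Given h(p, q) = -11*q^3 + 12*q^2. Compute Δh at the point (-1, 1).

-42

∂²h/∂p² = 0
∂²h/∂q² = 6*(-11*q + 4)
∇²h = -66*q + 24
At (-1, 1): -42.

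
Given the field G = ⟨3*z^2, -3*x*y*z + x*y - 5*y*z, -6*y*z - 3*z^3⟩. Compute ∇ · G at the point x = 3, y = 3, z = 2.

∂G₁/∂x = 0
∂G₂/∂y = -3*x*z + x - 5*z
∂G₃/∂z = -6*y - 9*z^2
∇·G = -3*x*z + x - 6*y - 9*z^2 - 5*z
At (3, 3, 2): -79.

-79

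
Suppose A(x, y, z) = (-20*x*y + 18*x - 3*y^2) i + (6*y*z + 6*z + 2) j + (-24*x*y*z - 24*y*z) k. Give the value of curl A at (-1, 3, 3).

(∇×A)₁ = ∂A₃/∂y − ∂A₂/∂z = -24*x*z - 6*y - 24*z - 6
(∇×A)₂ = ∂A₁/∂z − ∂A₃/∂x = 24*y*z
(∇×A)₃ = ∂A₂/∂x − ∂A₁/∂y = 20*x + 6*y
∇×A = (-24*x*z - 6*y - 24*z - 6, 24*y*z, 20*x + 6*y)
At (-1, 3, 3): (-24, 216, -2).

(-24, 216, -2)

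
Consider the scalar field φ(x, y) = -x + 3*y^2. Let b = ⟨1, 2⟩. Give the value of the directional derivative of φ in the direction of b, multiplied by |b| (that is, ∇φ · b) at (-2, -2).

∂φ/∂x = -1
∂φ/∂y = 6*y
∇φ at (-2, -2) = (-1, -12)
∇φ · b = (-1)(1) + (-12)(2) = -25

-25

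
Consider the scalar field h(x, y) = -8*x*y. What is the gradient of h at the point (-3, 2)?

(-16, 24)

∂h/∂x = -8*y
∂h/∂y = -8*x
∇h = (-8*y, -8*x)
At (-3, 2): (-16, 24).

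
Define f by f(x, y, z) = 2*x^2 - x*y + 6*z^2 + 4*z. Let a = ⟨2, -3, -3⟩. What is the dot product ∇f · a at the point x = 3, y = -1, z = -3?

131

∂f/∂x = 4*x - y
∂f/∂y = -x
∂f/∂z = 12*z + 4
∇f at (3, -1, -3) = (13, -3, -32)
∇f · a = (13)(2) + (-3)(-3) + (-32)(-3) = 131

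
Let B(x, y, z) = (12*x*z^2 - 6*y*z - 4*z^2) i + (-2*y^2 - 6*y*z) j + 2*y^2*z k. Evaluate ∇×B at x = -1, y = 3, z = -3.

(∇×B)₁ = ∂B₃/∂y − ∂B₂/∂z = 4*y*z + 6*y
(∇×B)₂ = ∂B₁/∂z − ∂B₃/∂x = 24*x*z - 6*y - 8*z
(∇×B)₃ = ∂B₂/∂x − ∂B₁/∂y = 6*z
∇×B = (4*y*z + 6*y, 24*x*z - 6*y - 8*z, 6*z)
At (-1, 3, -3): (-18, 78, -18).

(-18, 78, -18)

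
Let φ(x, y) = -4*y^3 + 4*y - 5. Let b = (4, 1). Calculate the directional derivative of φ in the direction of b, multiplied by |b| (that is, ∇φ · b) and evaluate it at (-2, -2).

-44

∂φ/∂x = 0
∂φ/∂y = -12*y^2 + 4
∇φ at (-2, -2) = (0, -44)
∇φ · b = (0)(4) + (-44)(1) = -44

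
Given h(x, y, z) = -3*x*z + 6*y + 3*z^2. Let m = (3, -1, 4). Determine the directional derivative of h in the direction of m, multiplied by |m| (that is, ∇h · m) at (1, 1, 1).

∂h/∂x = -3*z
∂h/∂y = 6
∂h/∂z = -3*x + 6*z
∇h at (1, 1, 1) = (-3, 6, 3)
∇h · m = (-3)(3) + (6)(-1) + (3)(4) = -3

-3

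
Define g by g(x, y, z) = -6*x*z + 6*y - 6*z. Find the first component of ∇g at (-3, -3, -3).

18

(∇g)_1 = ∂g/∂x = -6*z
At (-3, -3, -3): 18.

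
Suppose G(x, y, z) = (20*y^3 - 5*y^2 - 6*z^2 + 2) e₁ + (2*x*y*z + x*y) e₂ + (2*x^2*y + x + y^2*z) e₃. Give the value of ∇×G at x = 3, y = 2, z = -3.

(-6, 11, -230)

(∇×G)₁ = ∂G₃/∂y − ∂G₂/∂z = 2*x^2 - 2*x*y + 2*y*z
(∇×G)₂ = ∂G₁/∂z − ∂G₃/∂x = -4*x*y - 12*z - 1
(∇×G)₃ = ∂G₂/∂x − ∂G₁/∂y = -60*y^2 + 2*y*z + 11*y
∇×G = (2*x^2 - 2*x*y + 2*y*z, -4*x*y - 12*z - 1, -60*y^2 + 2*y*z + 11*y)
At (3, 2, -3): (-6, 11, -230).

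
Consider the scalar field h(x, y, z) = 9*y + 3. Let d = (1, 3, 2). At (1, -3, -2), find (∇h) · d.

27

∂h/∂x = 0
∂h/∂y = 9
∂h/∂z = 0
∇h at (1, -3, -2) = (0, 9, 0)
∇h · d = (0)(1) + (9)(3) + (0)(2) = 27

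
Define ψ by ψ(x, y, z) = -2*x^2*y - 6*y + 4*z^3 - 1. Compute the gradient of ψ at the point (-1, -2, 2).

(-8, -8, 48)

∂ψ/∂x = -4*x*y
∂ψ/∂y = -2*x^2 - 6
∂ψ/∂z = 12*z^2
∇ψ = (-4*x*y, -2*x^2 - 6, 12*z^2)
At (-1, -2, 2): (-8, -8, 48).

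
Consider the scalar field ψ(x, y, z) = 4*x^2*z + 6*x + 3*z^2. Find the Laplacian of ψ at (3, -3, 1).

14

∂²ψ/∂x² = 8*z
∂²ψ/∂y² = 0
∂²ψ/∂z² = 6
∇²ψ = 8*z + 6
At (3, -3, 1): 14.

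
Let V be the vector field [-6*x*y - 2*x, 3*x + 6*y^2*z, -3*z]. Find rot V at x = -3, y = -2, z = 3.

(∇×V)₁ = ∂V₃/∂y − ∂V₂/∂z = -6*y^2
(∇×V)₂ = ∂V₁/∂z − ∂V₃/∂x = 0
(∇×V)₃ = ∂V₂/∂x − ∂V₁/∂y = 6*x + 3
∇×V = (-6*y^2, 0, 6*x + 3)
At (-3, -2, 3): (-24, 0, -15).

(-24, 0, -15)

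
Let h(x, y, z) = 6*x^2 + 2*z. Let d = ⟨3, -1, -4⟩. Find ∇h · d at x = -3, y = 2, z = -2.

∂h/∂x = 12*x
∂h/∂y = 0
∂h/∂z = 2
∇h at (-3, 2, -2) = (-36, 0, 2)
∇h · d = (-36)(3) + (0)(-1) + (2)(-4) = -116

-116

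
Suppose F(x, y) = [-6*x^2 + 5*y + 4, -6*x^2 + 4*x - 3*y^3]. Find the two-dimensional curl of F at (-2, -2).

∂F₂/∂x = -12*x + 4
∂F₁/∂y = 5
Scalar curl = -12*x - 1
At (-2, -2): 23.

23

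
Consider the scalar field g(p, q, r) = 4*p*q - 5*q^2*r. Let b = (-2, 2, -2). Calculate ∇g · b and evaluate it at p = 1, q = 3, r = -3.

254

∂g/∂p = 4*q
∂g/∂q = 4*p - 10*q*r
∂g/∂r = -5*q^2
∇g at (1, 3, -3) = (12, 94, -45)
∇g · b = (12)(-2) + (94)(2) + (-45)(-2) = 254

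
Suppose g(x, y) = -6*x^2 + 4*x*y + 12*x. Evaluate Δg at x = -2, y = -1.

-12

∂²g/∂x² = -12
∂²g/∂y² = 0
∇²g = -12
At (-2, -1): -12.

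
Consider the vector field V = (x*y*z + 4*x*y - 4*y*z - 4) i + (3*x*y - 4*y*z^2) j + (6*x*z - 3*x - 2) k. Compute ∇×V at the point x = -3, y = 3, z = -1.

(∇×V)₁ = ∂V₃/∂y − ∂V₂/∂z = 8*y*z
(∇×V)₂ = ∂V₁/∂z − ∂V₃/∂x = x*y - 4*y - 6*z + 3
(∇×V)₃ = ∂V₂/∂x − ∂V₁/∂y = -x*z - 4*x + 3*y + 4*z
∇×V = (8*y*z, x*y - 4*y - 6*z + 3, -x*z - 4*x + 3*y + 4*z)
At (-3, 3, -1): (-24, -12, 14).

(-24, -12, 14)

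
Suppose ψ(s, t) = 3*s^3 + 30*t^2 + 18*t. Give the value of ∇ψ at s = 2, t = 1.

∂ψ/∂s = 9*s^2
∂ψ/∂t = 60*t + 18
∇ψ = (9*s^2, 60*t + 18)
At (2, 1): (36, 78).

(36, 78)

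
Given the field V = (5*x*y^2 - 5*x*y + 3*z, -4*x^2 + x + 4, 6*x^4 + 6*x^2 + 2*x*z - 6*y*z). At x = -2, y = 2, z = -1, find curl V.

(6, 221, 47)

(∇×V)₁ = ∂V₃/∂y − ∂V₂/∂z = -6*z
(∇×V)₂ = ∂V₁/∂z − ∂V₃/∂x = -24*x^3 - 12*x - 2*z + 3
(∇×V)₃ = ∂V₂/∂x − ∂V₁/∂y = -10*x*y - 3*x + 1
∇×V = (-6*z, -24*x^3 - 12*x - 2*z + 3, -10*x*y - 3*x + 1)
At (-2, 2, -1): (6, 221, 47).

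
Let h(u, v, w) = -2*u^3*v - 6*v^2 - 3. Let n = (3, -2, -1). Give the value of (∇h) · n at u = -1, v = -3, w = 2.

-22

∂h/∂u = -6*u^2*v
∂h/∂v = -2*u^3 - 12*v
∂h/∂w = 0
∇h at (-1, -3, 2) = (18, 38, 0)
∇h · n = (18)(3) + (38)(-2) + (0)(-1) = -22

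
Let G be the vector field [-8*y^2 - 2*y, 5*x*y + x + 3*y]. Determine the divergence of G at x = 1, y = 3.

∂G₁/∂x = 0
∂G₂/∂y = 5*x + 3
∇·G = 5*x + 3
At (1, 3): 8.

8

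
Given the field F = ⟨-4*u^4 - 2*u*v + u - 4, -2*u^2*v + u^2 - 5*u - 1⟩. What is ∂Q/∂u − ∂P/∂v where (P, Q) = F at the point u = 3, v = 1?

-5

∂F₂/∂u = -4*u*v + 2*u - 5
∂F₁/∂v = -2*u
Scalar curl = -4*u*v + 4*u - 5
At (3, 1): -5.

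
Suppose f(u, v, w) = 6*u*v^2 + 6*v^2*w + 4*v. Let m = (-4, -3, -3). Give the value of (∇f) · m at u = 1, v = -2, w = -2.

∂f/∂u = 6*v^2
∂f/∂v = 12*u*v + 12*v*w + 4
∂f/∂w = 6*v^2
∇f at (1, -2, -2) = (24, 28, 24)
∇f · m = (24)(-4) + (28)(-3) + (24)(-3) = -252

-252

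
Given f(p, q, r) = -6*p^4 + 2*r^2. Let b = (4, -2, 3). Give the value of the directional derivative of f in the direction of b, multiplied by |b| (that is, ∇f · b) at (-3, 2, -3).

∂f/∂p = -24*p^3
∂f/∂q = 0
∂f/∂r = 4*r
∇f at (-3, 2, -3) = (648, 0, -12)
∇f · b = (648)(4) + (0)(-2) + (-12)(3) = 2556

2556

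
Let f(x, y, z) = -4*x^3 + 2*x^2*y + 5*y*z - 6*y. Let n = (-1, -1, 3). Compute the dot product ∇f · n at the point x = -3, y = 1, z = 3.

∂f/∂x = -12*x^2 + 4*x*y
∂f/∂y = 2*x^2 + 5*z - 6
∂f/∂z = 5*y
∇f at (-3, 1, 3) = (-120, 27, 5)
∇f · n = (-120)(-1) + (27)(-1) + (5)(3) = 108

108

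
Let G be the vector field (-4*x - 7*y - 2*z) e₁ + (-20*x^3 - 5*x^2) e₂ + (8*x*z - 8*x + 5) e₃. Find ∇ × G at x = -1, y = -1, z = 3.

(∇×G)₁ = ∂G₃/∂y − ∂G₂/∂z = 0
(∇×G)₂ = ∂G₁/∂z − ∂G₃/∂x = -8*z + 6
(∇×G)₃ = ∂G₂/∂x − ∂G₁/∂y = -60*x^2 - 10*x + 7
∇×G = (0, -8*z + 6, -60*x^2 - 10*x + 7)
At (-1, -1, 3): (0, -18, -43).

(0, -18, -43)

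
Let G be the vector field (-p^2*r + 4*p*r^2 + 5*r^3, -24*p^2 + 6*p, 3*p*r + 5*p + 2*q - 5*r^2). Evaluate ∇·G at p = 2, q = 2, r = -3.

84

∂G₁/∂p = -2*p*r + 4*r^2
∂G₂/∂q = 0
∂G₃/∂r = 3*p - 10*r
∇·G = -2*p*r + 3*p + 4*r^2 - 10*r
At (2, 2, -3): 84.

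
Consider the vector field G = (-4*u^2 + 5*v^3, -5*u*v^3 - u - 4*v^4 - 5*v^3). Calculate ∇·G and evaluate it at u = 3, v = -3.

∂G₁/∂u = -8*u
∂G₂/∂v = -15*u*v^2 - 16*v^3 - 15*v^2
∇·G = -15*u*v^2 - 8*u - 16*v^3 - 15*v^2
At (3, -3): -132.

-132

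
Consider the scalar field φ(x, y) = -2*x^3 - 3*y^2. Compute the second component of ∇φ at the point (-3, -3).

18

(∇φ)_2 = ∂φ/∂y = -6*y
At (-3, -3): 18.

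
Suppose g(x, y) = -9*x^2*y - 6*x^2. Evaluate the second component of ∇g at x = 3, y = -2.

-81

(∇g)_2 = ∂g/∂y = -9*x^2
At (3, -2): -81.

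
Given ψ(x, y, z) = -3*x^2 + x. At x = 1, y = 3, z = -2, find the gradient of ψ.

∂ψ/∂x = -6*x + 1
∂ψ/∂y = 0
∂ψ/∂z = 0
∇ψ = (-6*x + 1, 0, 0)
At (1, 3, -2): (-5, 0, 0).

(-5, 0, 0)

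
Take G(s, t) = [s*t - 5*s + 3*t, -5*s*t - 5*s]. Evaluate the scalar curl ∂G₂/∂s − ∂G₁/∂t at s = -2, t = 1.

∂G₂/∂s = -5*t - 5
∂G₁/∂t = s + 3
Scalar curl = -s - 5*t - 8
At (-2, 1): -11.

-11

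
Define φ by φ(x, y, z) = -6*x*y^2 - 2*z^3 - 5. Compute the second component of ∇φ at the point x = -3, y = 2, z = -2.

(∇φ)_2 = ∂φ/∂y = -12*x*y
At (-3, 2, -2): 72.

72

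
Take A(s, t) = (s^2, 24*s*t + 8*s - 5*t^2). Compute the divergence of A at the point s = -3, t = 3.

∂A₁/∂s = 2*s
∂A₂/∂t = 24*s - 10*t
∇·A = 26*s - 10*t
At (-3, 3): -108.

-108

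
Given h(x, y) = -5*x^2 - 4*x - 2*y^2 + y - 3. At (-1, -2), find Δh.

-14

∂²h/∂x² = -10
∂²h/∂y² = -4
∇²h = -14
At (-1, -2): -14.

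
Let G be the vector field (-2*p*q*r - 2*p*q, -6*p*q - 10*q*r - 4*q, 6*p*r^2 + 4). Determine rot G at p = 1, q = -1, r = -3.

(∇×G)₁ = ∂G₃/∂q − ∂G₂/∂r = 10*q
(∇×G)₂ = ∂G₁/∂r − ∂G₃/∂p = -2*p*q - 6*r^2
(∇×G)₃ = ∂G₂/∂p − ∂G₁/∂q = 2*p*r + 2*p - 6*q
∇×G = (10*q, -2*p*q - 6*r^2, 2*p*r + 2*p - 6*q)
At (1, -1, -3): (-10, -52, 2).

(-10, -52, 2)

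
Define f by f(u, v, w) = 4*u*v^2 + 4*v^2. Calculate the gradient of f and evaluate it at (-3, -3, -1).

∂f/∂u = 4*v^2
∂f/∂v = 8*u*v + 8*v
∂f/∂w = 0
∇f = (4*v^2, 8*u*v + 8*v, 0)
At (-3, -3, -1): (36, 48, 0).

(36, 48, 0)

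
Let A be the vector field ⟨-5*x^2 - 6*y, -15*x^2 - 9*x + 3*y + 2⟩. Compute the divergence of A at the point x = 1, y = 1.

∂A₁/∂x = -10*x
∂A₂/∂y = 3
∇·A = -10*x + 3
At (1, 1): -7.

-7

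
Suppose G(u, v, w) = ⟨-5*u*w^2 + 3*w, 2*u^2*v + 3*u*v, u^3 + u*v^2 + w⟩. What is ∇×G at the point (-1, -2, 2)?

(4, 16, 2)

(∇×G)₁ = ∂G₃/∂v − ∂G₂/∂w = 2*u*v
(∇×G)₂ = ∂G₁/∂w − ∂G₃/∂u = -3*u^2 - 10*u*w - v^2 + 3
(∇×G)₃ = ∂G₂/∂u − ∂G₁/∂v = 4*u*v + 3*v
∇×G = (2*u*v, -3*u^2 - 10*u*w - v^2 + 3, 4*u*v + 3*v)
At (-1, -2, 2): (4, 16, 2).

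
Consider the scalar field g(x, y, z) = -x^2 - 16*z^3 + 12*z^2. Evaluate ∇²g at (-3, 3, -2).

214

∂²g/∂x² = -2
∂²g/∂y² = 0
∂²g/∂z² = 24*(-4*z + 1)
∇²g = -96*z + 22
At (-3, 3, -2): 214.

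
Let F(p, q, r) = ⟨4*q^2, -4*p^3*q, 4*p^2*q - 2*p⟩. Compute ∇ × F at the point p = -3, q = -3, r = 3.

(36, -70, 348)

(∇×F)₁ = ∂F₃/∂q − ∂F₂/∂r = 4*p^2
(∇×F)₂ = ∂F₁/∂r − ∂F₃/∂p = -8*p*q + 2
(∇×F)₃ = ∂F₂/∂p − ∂F₁/∂q = -12*p^2*q - 8*q
∇×F = (4*p^2, -8*p*q + 2, -12*p^2*q - 8*q)
At (-3, -3, 3): (36, -70, 348).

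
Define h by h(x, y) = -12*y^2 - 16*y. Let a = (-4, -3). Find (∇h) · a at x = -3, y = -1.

∂h/∂x = 0
∂h/∂y = -24*y - 16
∇h at (-3, -1) = (0, 8)
∇h · a = (0)(-4) + (8)(-3) = -24

-24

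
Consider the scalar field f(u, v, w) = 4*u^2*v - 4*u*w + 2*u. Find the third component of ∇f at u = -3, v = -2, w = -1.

(∇f)_3 = ∂f/∂w = -4*u
At (-3, -2, -1): 12.

12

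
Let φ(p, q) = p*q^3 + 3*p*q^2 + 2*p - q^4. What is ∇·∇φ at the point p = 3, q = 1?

24

∂²φ/∂p² = 0
∂²φ/∂q² = 6*(p*q + p - 2*q^2)
∇²φ = 6*p*q + 6*p - 12*q^2
At (3, 1): 24.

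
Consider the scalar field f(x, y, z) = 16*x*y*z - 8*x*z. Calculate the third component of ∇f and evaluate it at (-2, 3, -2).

-80

(∇f)_3 = ∂f/∂z = 16*x*y - 8*x
At (-2, 3, -2): -80.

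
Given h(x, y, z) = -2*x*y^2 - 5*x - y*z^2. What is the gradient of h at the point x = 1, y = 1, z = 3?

∂h/∂x = -2*y^2 - 5
∂h/∂y = -4*x*y - z^2
∂h/∂z = -2*y*z
∇h = (-2*y^2 - 5, -4*x*y - z^2, -2*y*z)
At (1, 1, 3): (-7, -13, -6).

(-7, -13, -6)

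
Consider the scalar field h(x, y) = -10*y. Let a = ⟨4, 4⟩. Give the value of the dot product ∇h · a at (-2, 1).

∂h/∂x = 0
∂h/∂y = -10
∇h at (-2, 1) = (0, -10)
∇h · a = (0)(4) + (-10)(4) = -40

-40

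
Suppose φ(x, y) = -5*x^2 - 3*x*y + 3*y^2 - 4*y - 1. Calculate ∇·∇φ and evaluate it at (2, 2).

-4

∂²φ/∂x² = -10
∂²φ/∂y² = 6
∇²φ = -4
At (2, 2): -4.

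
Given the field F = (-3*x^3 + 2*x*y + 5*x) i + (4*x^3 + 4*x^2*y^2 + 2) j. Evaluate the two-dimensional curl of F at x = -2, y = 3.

-92

∂F₂/∂x = 12*x^2 + 8*x*y^2
∂F₁/∂y = 2*x
Scalar curl = 12*x^2 + 8*x*y^2 - 2*x
At (-2, 3): -92.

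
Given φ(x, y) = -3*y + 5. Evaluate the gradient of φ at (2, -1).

(0, -3)

∂φ/∂x = 0
∂φ/∂y = -3
∇φ = (0, -3)
At (2, -1): (0, -3).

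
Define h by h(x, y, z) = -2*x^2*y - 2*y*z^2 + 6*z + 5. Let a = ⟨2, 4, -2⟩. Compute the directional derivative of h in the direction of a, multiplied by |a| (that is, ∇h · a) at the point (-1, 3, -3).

-140

∂h/∂x = -4*x*y
∂h/∂y = -2*x^2 - 2*z^2
∂h/∂z = -4*y*z + 6
∇h at (-1, 3, -3) = (12, -20, 42)
∇h · a = (12)(2) + (-20)(4) + (42)(-2) = -140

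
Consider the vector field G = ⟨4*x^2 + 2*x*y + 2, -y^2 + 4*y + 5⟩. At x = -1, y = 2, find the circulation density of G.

∂G₂/∂x = 0
∂G₁/∂y = 2*x
Scalar curl = -2*x
At (-1, 2): 2.

2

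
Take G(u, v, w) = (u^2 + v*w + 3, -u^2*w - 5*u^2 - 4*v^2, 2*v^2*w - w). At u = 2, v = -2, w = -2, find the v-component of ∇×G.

-2

(∇×G)_2 = ∂G₁/∂w − ∂G₃/∂u
= v − (0)
= v
At (2, -2, -2): -2.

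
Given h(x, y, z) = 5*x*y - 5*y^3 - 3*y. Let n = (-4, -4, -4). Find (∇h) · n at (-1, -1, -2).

112

∂h/∂x = 5*y
∂h/∂y = 5*x - 15*y^2 - 3
∂h/∂z = 0
∇h at (-1, -1, -2) = (-5, -23, 0)
∇h · n = (-5)(-4) + (-23)(-4) + (0)(-4) = 112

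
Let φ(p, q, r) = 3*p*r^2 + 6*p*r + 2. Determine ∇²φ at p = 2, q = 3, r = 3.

∂²φ/∂p² = 0
∂²φ/∂q² = 0
∂²φ/∂r² = 6*p
∇²φ = 6*p
At (2, 3, 3): 12.

12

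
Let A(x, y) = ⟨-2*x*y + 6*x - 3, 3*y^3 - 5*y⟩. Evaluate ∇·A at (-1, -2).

41

∂A₁/∂x = -2*y + 6
∂A₂/∂y = 9*y^2 - 5
∇·A = 9*y^2 - 2*y + 1
At (-1, -2): 41.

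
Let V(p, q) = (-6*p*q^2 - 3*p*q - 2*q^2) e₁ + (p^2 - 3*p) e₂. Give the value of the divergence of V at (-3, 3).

∂V₁/∂p = -6*q^2 - 3*q
∂V₂/∂q = 0
∇·V = -6*q^2 - 3*q
At (-3, 3): -63.

-63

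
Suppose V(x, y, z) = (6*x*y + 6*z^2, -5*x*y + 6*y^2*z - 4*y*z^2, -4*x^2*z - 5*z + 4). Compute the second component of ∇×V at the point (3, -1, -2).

-72

(∇×V)_2 = ∂V₁/∂z − ∂V₃/∂x
= 12*z − (-8*x*z)
= 8*x*z + 12*z
At (3, -1, -2): -72.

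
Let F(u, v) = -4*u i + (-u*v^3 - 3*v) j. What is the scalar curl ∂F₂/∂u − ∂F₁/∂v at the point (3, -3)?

27

∂F₂/∂u = -v^3
∂F₁/∂v = 0
Scalar curl = -v^3
At (3, -3): 27.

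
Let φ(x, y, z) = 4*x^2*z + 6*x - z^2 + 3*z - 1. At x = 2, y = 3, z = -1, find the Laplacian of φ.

-10

∂²φ/∂x² = 8*z
∂²φ/∂y² = 0
∂²φ/∂z² = -2
∇²φ = 8*z - 2
At (2, 3, -1): -10.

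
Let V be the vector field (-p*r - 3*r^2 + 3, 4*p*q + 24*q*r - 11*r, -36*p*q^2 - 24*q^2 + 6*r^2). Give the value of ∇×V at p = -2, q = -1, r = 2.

(-61, 26, -4)

(∇×V)₁ = ∂V₃/∂q − ∂V₂/∂r = -72*p*q - 72*q + 11
(∇×V)₂ = ∂V₁/∂r − ∂V₃/∂p = -p + 36*q^2 - 6*r
(∇×V)₃ = ∂V₂/∂p − ∂V₁/∂q = 4*q
∇×V = (-72*p*q - 72*q + 11, -p + 36*q^2 - 6*r, 4*q)
At (-2, -1, 2): (-61, 26, -4).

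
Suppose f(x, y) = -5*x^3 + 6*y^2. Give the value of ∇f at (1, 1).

∂f/∂x = -15*x^2
∂f/∂y = 12*y
∇f = (-15*x^2, 12*y)
At (1, 1): (-15, 12).

(-15, 12)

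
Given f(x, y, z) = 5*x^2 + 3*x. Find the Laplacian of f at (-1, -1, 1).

∂²f/∂x² = 10
∂²f/∂y² = 0
∂²f/∂z² = 0
∇²f = 10
At (-1, -1, 1): 10.

10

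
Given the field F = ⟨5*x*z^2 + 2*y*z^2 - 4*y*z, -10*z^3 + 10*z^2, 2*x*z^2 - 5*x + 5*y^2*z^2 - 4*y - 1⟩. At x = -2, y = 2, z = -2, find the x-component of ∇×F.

(∇×F)_1 = ∂F₃/∂y − ∂F₂/∂z
= 10*y*z^2 - 4 − (-30*z^2 + 20*z)
= 10*y*z^2 + 30*z^2 - 20*z - 4
At (-2, 2, -2): 236.

236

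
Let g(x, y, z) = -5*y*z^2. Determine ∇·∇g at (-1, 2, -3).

-20

∂²g/∂x² = 0
∂²g/∂y² = 0
∂²g/∂z² = -10*y
∇²g = -10*y
At (-1, 2, -3): -20.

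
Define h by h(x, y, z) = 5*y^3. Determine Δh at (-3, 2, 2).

60

∂²h/∂x² = 0
∂²h/∂y² = 30*y
∂²h/∂z² = 0
∇²h = 30*y
At (-3, 2, 2): 60.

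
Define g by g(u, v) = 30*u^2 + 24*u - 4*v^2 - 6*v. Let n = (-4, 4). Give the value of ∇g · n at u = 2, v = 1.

-632

∂g/∂u = 60*u + 24
∂g/∂v = -8*v - 6
∇g at (2, 1) = (144, -14)
∇g · n = (144)(-4) + (-14)(4) = -632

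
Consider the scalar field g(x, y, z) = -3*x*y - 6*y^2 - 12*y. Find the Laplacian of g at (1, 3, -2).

∂²g/∂x² = 0
∂²g/∂y² = -12
∂²g/∂z² = 0
∇²g = -12
At (1, 3, -2): -12.

-12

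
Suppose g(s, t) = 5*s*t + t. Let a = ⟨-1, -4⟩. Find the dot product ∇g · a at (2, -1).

-39

∂g/∂s = 5*t
∂g/∂t = 5*s + 1
∇g at (2, -1) = (-5, 11)
∇g · a = (-5)(-1) + (11)(-4) = -39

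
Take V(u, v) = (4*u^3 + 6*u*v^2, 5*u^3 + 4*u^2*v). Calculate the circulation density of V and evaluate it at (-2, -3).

∂V₂/∂u = 15*u^2 + 8*u*v
∂V₁/∂v = 12*u*v
Scalar curl = 15*u^2 - 4*u*v
At (-2, -3): 36.

36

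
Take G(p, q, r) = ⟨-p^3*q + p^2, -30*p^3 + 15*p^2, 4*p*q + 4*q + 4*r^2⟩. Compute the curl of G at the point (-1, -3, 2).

(∇×G)₁ = ∂G₃/∂q − ∂G₂/∂r = 4*p + 4
(∇×G)₂ = ∂G₁/∂r − ∂G₃/∂p = -4*q
(∇×G)₃ = ∂G₂/∂p − ∂G₁/∂q = p^3 - 90*p^2 + 30*p
∇×G = (4*p + 4, -4*q, p^3 - 90*p^2 + 30*p)
At (-1, -3, 2): (0, 12, -121).

(0, 12, -121)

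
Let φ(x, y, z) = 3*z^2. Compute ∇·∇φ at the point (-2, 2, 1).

6

∂²φ/∂x² = 0
∂²φ/∂y² = 0
∂²φ/∂z² = 6
∇²φ = 6
At (-2, 2, 1): 6.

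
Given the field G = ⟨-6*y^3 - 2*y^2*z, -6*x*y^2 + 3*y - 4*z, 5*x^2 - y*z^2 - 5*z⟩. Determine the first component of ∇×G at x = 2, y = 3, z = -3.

(∇×G)_1 = ∂G₃/∂y − ∂G₂/∂z
= -z^2 − (-4)
= -z^2 + 4
At (2, 3, -3): -5.

-5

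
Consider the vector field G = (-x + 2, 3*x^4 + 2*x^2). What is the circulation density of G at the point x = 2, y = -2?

104

∂G₂/∂x = 12*x^3 + 4*x
∂G₁/∂y = 0
Scalar curl = 12*x^3 + 4*x
At (2, -2): 104.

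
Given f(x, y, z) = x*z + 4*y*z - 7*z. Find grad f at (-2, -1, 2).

(2, 8, -13)

∂f/∂x = z
∂f/∂y = 4*z
∂f/∂z = x + 4*y - 7
∇f = (z, 4*z, x + 4*y - 7)
At (-2, -1, 2): (2, 8, -13).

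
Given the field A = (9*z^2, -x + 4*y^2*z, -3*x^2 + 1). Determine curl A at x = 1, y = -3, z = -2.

(-36, -30, -1)

(∇×A)₁ = ∂A₃/∂y − ∂A₂/∂z = -4*y^2
(∇×A)₂ = ∂A₁/∂z − ∂A₃/∂x = 6*x + 18*z
(∇×A)₃ = ∂A₂/∂x − ∂A₁/∂y = -1
∇×A = (-4*y^2, 6*x + 18*z, -1)
At (1, -3, -2): (-36, -30, -1).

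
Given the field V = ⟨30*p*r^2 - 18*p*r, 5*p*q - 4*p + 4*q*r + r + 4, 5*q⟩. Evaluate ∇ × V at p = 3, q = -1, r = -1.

(8, -234, -9)

(∇×V)₁ = ∂V₃/∂q − ∂V₂/∂r = -4*q + 4
(∇×V)₂ = ∂V₁/∂r − ∂V₃/∂p = 60*p*r - 18*p
(∇×V)₃ = ∂V₂/∂p − ∂V₁/∂q = 5*q - 4
∇×V = (-4*q + 4, 60*p*r - 18*p, 5*q - 4)
At (3, -1, -1): (8, -234, -9).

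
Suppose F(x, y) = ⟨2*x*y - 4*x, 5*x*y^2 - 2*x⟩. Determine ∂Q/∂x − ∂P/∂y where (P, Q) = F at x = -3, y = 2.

24

∂F₂/∂x = 5*y^2 - 2
∂F₁/∂y = 2*x
Scalar curl = -2*x + 5*y^2 - 2
At (-3, 2): 24.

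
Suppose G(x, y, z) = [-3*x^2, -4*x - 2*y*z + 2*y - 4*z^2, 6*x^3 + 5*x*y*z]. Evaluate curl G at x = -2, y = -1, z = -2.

(∇×G)₁ = ∂G₃/∂y − ∂G₂/∂z = 5*x*z + 2*y + 8*z
(∇×G)₂ = ∂G₁/∂z − ∂G₃/∂x = -18*x^2 - 5*y*z
(∇×G)₃ = ∂G₂/∂x − ∂G₁/∂y = -4
∇×G = (5*x*z + 2*y + 8*z, -18*x^2 - 5*y*z, -4)
At (-2, -1, -2): (2, -82, -4).

(2, -82, -4)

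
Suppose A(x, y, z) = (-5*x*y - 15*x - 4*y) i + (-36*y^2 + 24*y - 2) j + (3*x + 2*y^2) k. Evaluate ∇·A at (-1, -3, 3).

∂A₁/∂x = -5*y - 15
∂A₂/∂y = -72*y + 24
∂A₃/∂z = 0
∇·A = -77*y + 9
At (-1, -3, 3): 240.

240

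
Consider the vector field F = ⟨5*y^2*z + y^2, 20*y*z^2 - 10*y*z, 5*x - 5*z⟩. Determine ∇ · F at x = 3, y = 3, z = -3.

205

∂F₁/∂x = 0
∂F₂/∂y = 20*z^2 - 10*z
∂F₃/∂z = -5
∇·F = 20*z^2 - 10*z - 5
At (3, 3, -3): 205.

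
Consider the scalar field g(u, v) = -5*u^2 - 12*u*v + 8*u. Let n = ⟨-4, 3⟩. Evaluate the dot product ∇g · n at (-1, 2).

60

∂g/∂u = -10*u - 12*v + 8
∂g/∂v = -12*u
∇g at (-1, 2) = (-6, 12)
∇g · n = (-6)(-4) + (12)(3) = 60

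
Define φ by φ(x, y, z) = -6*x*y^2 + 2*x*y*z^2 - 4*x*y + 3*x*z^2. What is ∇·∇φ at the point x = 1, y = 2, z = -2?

∂²φ/∂x² = 0
∂²φ/∂y² = -12*x
∂²φ/∂z² = 2*x*(2*y + 3)
∇²φ = 4*x*y - 6*x
At (1, 2, -2): 2.

2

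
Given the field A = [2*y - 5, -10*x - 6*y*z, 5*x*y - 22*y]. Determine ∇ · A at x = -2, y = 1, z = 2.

-12

∂A₁/∂x = 0
∂A₂/∂y = -6*z
∂A₃/∂z = 0
∇·A = -6*z
At (-2, 1, 2): -12.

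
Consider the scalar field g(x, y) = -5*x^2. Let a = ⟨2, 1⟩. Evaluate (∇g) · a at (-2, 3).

40

∂g/∂x = -10*x
∂g/∂y = 0
∇g at (-2, 3) = (20, 0)
∇g · a = (20)(2) + (0)(1) = 40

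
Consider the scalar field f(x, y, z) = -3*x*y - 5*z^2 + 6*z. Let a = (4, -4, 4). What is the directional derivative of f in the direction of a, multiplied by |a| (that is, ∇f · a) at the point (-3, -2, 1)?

∂f/∂x = -3*y
∂f/∂y = -3*x
∂f/∂z = -10*z + 6
∇f at (-3, -2, 1) = (6, 9, -4)
∇f · a = (6)(4) + (9)(-4) + (-4)(4) = -28

-28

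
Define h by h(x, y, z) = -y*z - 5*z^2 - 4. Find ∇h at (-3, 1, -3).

(0, 3, 29)

∂h/∂x = 0
∂h/∂y = -z
∂h/∂z = -y - 10*z
∇h = (0, -z, -y - 10*z)
At (-3, 1, -3): (0, 3, 29).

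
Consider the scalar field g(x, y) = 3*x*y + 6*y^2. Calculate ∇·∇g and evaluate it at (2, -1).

12

∂²g/∂x² = 0
∂²g/∂y² = 12
∇²g = 12
At (2, -1): 12.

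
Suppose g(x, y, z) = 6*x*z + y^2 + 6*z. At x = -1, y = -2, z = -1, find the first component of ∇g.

(∇g)_1 = ∂g/∂x = 6*z
At (-1, -2, -1): -6.

-6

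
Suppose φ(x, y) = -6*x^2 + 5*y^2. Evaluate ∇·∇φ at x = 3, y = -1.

∂²φ/∂x² = -12
∂²φ/∂y² = 10
∇²φ = -2
At (3, -1): -2.

-2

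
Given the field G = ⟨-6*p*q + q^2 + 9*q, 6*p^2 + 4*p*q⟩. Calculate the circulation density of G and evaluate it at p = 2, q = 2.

∂G₂/∂p = 12*p + 4*q
∂G₁/∂q = -6*p + 2*q + 9
Scalar curl = 18*p + 2*q - 9
At (2, 2): 31.

31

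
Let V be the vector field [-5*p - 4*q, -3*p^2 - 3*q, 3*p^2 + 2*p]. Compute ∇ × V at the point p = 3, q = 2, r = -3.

(∇×V)₁ = ∂V₃/∂q − ∂V₂/∂r = 0
(∇×V)₂ = ∂V₁/∂r − ∂V₃/∂p = -6*p - 2
(∇×V)₃ = ∂V₂/∂p − ∂V₁/∂q = -6*p + 4
∇×V = (0, -6*p - 2, -6*p + 4)
At (3, 2, -3): (0, -20, -14).

(0, -20, -14)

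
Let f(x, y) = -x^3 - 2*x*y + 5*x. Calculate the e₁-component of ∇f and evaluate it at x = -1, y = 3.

-4

(∇f)_1 = ∂f/∂x = -3*x^2 - 2*y + 5
At (-1, 3): -4.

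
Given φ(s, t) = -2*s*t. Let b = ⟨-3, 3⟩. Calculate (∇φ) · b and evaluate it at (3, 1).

-12

∂φ/∂s = -2*t
∂φ/∂t = -2*s
∇φ at (3, 1) = (-2, -6)
∇φ · b = (-2)(-3) + (-6)(3) = -12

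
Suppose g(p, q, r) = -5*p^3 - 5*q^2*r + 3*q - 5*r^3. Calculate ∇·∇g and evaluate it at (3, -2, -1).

-50

∂²g/∂p² = -30*p
∂²g/∂q² = -10*r
∂²g/∂r² = -30*r
∇²g = -30*p - 40*r
At (3, -2, -1): -50.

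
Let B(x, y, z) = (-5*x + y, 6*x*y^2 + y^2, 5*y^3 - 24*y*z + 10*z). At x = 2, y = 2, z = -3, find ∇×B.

(∇×B)₁ = ∂B₃/∂y − ∂B₂/∂z = 15*y^2 - 24*z
(∇×B)₂ = ∂B₁/∂z − ∂B₃/∂x = 0
(∇×B)₃ = ∂B₂/∂x − ∂B₁/∂y = 6*y^2 - 1
∇×B = (15*y^2 - 24*z, 0, 6*y^2 - 1)
At (2, 2, -3): (132, 0, 23).

(132, 0, 23)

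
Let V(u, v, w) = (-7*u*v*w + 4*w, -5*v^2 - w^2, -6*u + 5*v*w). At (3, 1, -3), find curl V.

(∇×V)₁ = ∂V₃/∂v − ∂V₂/∂w = 7*w
(∇×V)₂ = ∂V₁/∂w − ∂V₃/∂u = -7*u*v + 10
(∇×V)₃ = ∂V₂/∂u − ∂V₁/∂v = 7*u*w
∇×V = (7*w, -7*u*v + 10, 7*u*w)
At (3, 1, -3): (-21, -11, -63).

(-21, -11, -63)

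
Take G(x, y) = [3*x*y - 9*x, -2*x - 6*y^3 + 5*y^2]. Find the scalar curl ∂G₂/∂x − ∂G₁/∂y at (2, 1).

∂G₂/∂x = -2
∂G₁/∂y = 3*x
Scalar curl = -3*x - 2
At (2, 1): -8.

-8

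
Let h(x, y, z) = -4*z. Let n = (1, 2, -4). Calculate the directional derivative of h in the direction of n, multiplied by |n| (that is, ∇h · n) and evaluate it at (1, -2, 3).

16

∂h/∂x = 0
∂h/∂y = 0
∂h/∂z = -4
∇h at (1, -2, 3) = (0, 0, -4)
∇h · n = (0)(1) + (0)(2) + (-4)(-4) = 16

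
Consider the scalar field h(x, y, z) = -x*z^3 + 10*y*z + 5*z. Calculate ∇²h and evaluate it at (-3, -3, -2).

-36

∂²h/∂x² = 0
∂²h/∂y² = 0
∂²h/∂z² = -6*x*z
∇²h = -6*x*z
At (-3, -3, -2): -36.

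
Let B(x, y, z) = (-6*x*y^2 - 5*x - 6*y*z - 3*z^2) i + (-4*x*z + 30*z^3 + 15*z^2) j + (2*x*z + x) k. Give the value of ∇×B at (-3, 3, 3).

(-912, -43, -102)

(∇×B)₁ = ∂B₃/∂y − ∂B₂/∂z = 4*x - 90*z^2 - 30*z
(∇×B)₂ = ∂B₁/∂z − ∂B₃/∂x = -6*y - 8*z - 1
(∇×B)₃ = ∂B₂/∂x − ∂B₁/∂y = 12*x*y + 2*z
∇×B = (4*x - 90*z^2 - 30*z, -6*y - 8*z - 1, 12*x*y + 2*z)
At (-3, 3, 3): (-912, -43, -102).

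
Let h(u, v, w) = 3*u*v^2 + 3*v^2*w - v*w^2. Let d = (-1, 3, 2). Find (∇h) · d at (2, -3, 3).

-234

∂h/∂u = 3*v^2
∂h/∂v = 6*u*v + 6*v*w - w^2
∂h/∂w = 3*v^2 - 2*v*w
∇h at (2, -3, 3) = (27, -99, 45)
∇h · d = (27)(-1) + (-99)(3) + (45)(2) = -234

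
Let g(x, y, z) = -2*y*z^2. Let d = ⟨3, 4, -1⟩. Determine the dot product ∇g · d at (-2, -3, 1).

∂g/∂x = 0
∂g/∂y = -2*z^2
∂g/∂z = -4*y*z
∇g at (-2, -3, 1) = (0, -2, 12)
∇g · d = (0)(3) + (-2)(4) + (12)(-1) = -20

-20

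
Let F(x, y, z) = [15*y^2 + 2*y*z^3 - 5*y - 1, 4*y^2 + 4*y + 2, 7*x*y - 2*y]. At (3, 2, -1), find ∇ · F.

∂F₁/∂x = 0
∂F₂/∂y = 8*y + 4
∂F₃/∂z = 0
∇·F = 8*y + 4
At (3, 2, -1): 20.

20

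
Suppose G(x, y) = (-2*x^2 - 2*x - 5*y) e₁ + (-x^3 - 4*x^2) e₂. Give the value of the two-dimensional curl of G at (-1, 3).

∂G₂/∂x = -3*x^2 - 8*x
∂G₁/∂y = -5
Scalar curl = -3*x^2 - 8*x + 5
At (-1, 3): 10.

10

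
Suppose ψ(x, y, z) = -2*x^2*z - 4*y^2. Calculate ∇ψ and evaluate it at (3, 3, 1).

(-12, -24, -18)

∂ψ/∂x = -4*x*z
∂ψ/∂y = -8*y
∂ψ/∂z = -2*x^2
∇ψ = (-4*x*z, -8*y, -2*x^2)
At (3, 3, 1): (-12, -24, -18).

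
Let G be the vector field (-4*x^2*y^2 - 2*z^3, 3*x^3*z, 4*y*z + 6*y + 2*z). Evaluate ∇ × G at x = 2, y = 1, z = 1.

(∇×G)₁ = ∂G₃/∂y − ∂G₂/∂z = -3*x^3 + 4*z + 6
(∇×G)₂ = ∂G₁/∂z − ∂G₃/∂x = -6*z^2
(∇×G)₃ = ∂G₂/∂x − ∂G₁/∂y = 8*x^2*y + 9*x^2*z
∇×G = (-3*x^3 + 4*z + 6, -6*z^2, 8*x^2*y + 9*x^2*z)
At (2, 1, 1): (-14, -6, 68).

(-14, -6, 68)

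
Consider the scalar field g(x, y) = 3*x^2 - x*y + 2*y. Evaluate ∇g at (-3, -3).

(-15, 5)

∂g/∂x = 6*x - y
∂g/∂y = -x + 2
∇g = (6*x - y, -x + 2)
At (-3, -3): (-15, 5).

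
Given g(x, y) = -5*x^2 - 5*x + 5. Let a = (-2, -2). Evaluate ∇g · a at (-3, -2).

-50

∂g/∂x = -10*x - 5
∂g/∂y = 0
∇g at (-3, -2) = (25, 0)
∇g · a = (25)(-2) + (0)(-2) = -50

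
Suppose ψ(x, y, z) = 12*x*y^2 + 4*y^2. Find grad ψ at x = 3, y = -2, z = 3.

(48, -160, 0)

∂ψ/∂x = 12*y^2
∂ψ/∂y = 24*x*y + 8*y
∂ψ/∂z = 0
∇ψ = (12*y^2, 24*x*y + 8*y, 0)
At (3, -2, 3): (48, -160, 0).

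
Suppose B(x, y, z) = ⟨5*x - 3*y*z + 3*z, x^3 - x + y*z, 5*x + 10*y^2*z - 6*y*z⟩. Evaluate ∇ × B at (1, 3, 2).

(∇×B)₁ = ∂B₃/∂y − ∂B₂/∂z = 20*y*z - y - 6*z
(∇×B)₂ = ∂B₁/∂z − ∂B₃/∂x = -3*y - 2
(∇×B)₃ = ∂B₂/∂x − ∂B₁/∂y = 3*x^2 + 3*z - 1
∇×B = (20*y*z - y - 6*z, -3*y - 2, 3*x^2 + 3*z - 1)
At (1, 3, 2): (105, -11, 8).

(105, -11, 8)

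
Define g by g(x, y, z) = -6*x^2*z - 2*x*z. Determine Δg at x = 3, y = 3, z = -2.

∂²g/∂x² = -12*z
∂²g/∂y² = 0
∂²g/∂z² = 0
∇²g = -12*z
At (3, 3, -2): 24.

24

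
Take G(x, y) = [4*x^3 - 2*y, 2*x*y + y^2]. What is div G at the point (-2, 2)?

∂G₁/∂x = 12*x^2
∂G₂/∂y = 2*x + 2*y
∇·G = 12*x^2 + 2*x + 2*y
At (-2, 2): 48.

48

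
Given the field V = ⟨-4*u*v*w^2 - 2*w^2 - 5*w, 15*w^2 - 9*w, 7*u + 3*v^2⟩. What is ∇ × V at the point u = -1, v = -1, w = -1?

(∇×V)₁ = ∂V₃/∂v − ∂V₂/∂w = 6*v - 30*w + 9
(∇×V)₂ = ∂V₁/∂w − ∂V₃/∂u = -8*u*v*w - 4*w - 12
(∇×V)₃ = ∂V₂/∂u − ∂V₁/∂v = 4*u*w^2
∇×V = (6*v - 30*w + 9, -8*u*v*w - 4*w - 12, 4*u*w^2)
At (-1, -1, -1): (33, 0, -4).

(33, 0, -4)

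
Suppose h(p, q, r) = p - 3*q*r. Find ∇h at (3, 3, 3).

∂h/∂p = 1
∂h/∂q = -3*r
∂h/∂r = -3*q
∇h = (1, -3*r, -3*q)
At (3, 3, 3): (1, -9, -9).

(1, -9, -9)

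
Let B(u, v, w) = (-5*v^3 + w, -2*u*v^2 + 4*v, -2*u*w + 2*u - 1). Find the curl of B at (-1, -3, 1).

(0, 1, 117)

(∇×B)₁ = ∂B₃/∂v − ∂B₂/∂w = 0
(∇×B)₂ = ∂B₁/∂w − ∂B₃/∂u = 2*w - 1
(∇×B)₃ = ∂B₂/∂u − ∂B₁/∂v = 13*v^2
∇×B = (0, 2*w - 1, 13*v^2)
At (-1, -3, 1): (0, 1, 117).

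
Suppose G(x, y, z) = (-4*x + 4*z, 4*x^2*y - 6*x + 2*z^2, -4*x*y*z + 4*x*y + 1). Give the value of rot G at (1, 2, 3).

(∇×G)₁ = ∂G₃/∂y − ∂G₂/∂z = -4*x*z + 4*x - 4*z
(∇×G)₂ = ∂G₁/∂z − ∂G₃/∂x = 4*y*z - 4*y + 4
(∇×G)₃ = ∂G₂/∂x − ∂G₁/∂y = 8*x*y - 6
∇×G = (-4*x*z + 4*x - 4*z, 4*y*z - 4*y + 4, 8*x*y - 6)
At (1, 2, 3): (-20, 20, 10).

(-20, 20, 10)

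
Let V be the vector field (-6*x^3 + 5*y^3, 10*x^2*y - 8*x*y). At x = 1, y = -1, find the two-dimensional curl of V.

∂V₂/∂x = 20*x*y - 8*y
∂V₁/∂y = 15*y^2
Scalar curl = 20*x*y - 15*y^2 - 8*y
At (1, -1): -27.

-27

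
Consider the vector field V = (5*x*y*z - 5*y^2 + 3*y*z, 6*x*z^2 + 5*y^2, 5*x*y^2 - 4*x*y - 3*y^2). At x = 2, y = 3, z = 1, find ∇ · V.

∂V₁/∂x = 5*y*z
∂V₂/∂y = 10*y
∂V₃/∂z = 0
∇·V = 5*y*z + 10*y
At (2, 3, 1): 45.

45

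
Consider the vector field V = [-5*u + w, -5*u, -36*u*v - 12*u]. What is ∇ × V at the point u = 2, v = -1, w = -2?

(∇×V)₁ = ∂V₃/∂v − ∂V₂/∂w = -36*u
(∇×V)₂ = ∂V₁/∂w − ∂V₃/∂u = 36*v + 13
(∇×V)₃ = ∂V₂/∂u − ∂V₁/∂v = -5
∇×V = (-36*u, 36*v + 13, -5)
At (2, -1, -2): (-72, -23, -5).

(-72, -23, -5)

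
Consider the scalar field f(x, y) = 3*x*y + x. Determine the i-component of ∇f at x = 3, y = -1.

(∇f)_1 = ∂f/∂x = 3*y + 1
At (3, -1): -2.

-2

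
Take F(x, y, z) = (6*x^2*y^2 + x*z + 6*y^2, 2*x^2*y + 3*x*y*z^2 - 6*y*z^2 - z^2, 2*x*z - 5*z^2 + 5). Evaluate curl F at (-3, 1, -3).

(-96, 3, -105)

(∇×F)₁ = ∂F₃/∂y − ∂F₂/∂z = -6*x*y*z + 12*y*z + 2*z
(∇×F)₂ = ∂F₁/∂z − ∂F₃/∂x = x - 2*z
(∇×F)₃ = ∂F₂/∂x − ∂F₁/∂y = -12*x^2*y + 4*x*y + 3*y*z^2 - 12*y
∇×F = (-6*x*y*z + 12*y*z + 2*z, x - 2*z, -12*x^2*y + 4*x*y + 3*y*z^2 - 12*y)
At (-3, 1, -3): (-96, 3, -105).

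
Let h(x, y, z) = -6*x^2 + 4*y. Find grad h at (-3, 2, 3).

(36, 4, 0)

∂h/∂x = -12*x
∂h/∂y = 4
∂h/∂z = 0
∇h = (-12*x, 4, 0)
At (-3, 2, 3): (36, 4, 0).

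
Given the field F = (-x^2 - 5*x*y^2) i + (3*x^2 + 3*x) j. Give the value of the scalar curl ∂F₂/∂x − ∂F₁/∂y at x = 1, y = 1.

∂F₂/∂x = 6*x + 3
∂F₁/∂y = -10*x*y
Scalar curl = 10*x*y + 6*x + 3
At (1, 1): 19.

19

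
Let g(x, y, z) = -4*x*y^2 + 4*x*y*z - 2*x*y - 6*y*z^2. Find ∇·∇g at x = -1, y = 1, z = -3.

∂²g/∂x² = 0
∂²g/∂y² = -8*x
∂²g/∂z² = -12*y
∇²g = -8*x - 12*y
At (-1, 1, -3): -4.

-4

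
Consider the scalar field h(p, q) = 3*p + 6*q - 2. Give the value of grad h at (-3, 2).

∂h/∂p = 3
∂h/∂q = 6
∇h = (3, 6)
At (-3, 2): (3, 6).

(3, 6)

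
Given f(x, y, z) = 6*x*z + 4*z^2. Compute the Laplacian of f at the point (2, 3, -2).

∂²f/∂x² = 0
∂²f/∂y² = 0
∂²f/∂z² = 8
∇²f = 8
At (2, 3, -2): 8.

8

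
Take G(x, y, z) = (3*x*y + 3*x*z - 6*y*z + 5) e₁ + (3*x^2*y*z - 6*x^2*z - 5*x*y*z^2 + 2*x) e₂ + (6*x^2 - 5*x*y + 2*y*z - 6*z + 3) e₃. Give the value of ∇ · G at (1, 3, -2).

∂G₁/∂x = 3*y + 3*z
∂G₂/∂y = 3*x^2*z - 5*x*z^2
∂G₃/∂z = 2*y - 6
∇·G = 3*x^2*z - 5*x*z^2 + 5*y + 3*z - 6
At (1, 3, -2): -23.

-23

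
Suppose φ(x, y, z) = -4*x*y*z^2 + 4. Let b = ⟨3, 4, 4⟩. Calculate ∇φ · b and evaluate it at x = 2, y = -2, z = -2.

∂φ/∂x = -4*y*z^2
∂φ/∂y = -4*x*z^2
∂φ/∂z = -8*x*y*z
∇φ at (2, -2, -2) = (32, -32, -64)
∇φ · b = (32)(3) + (-32)(4) + (-64)(4) = -288

-288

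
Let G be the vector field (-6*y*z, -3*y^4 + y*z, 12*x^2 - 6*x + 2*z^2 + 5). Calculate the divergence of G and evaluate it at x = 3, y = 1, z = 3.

∂G₁/∂x = 0
∂G₂/∂y = -12*y^3 + z
∂G₃/∂z = 4*z
∇·G = -12*y^3 + 5*z
At (3, 1, 3): 3.

3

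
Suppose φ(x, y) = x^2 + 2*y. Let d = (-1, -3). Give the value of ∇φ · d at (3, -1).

∂φ/∂x = 2*x
∂φ/∂y = 2
∇φ at (3, -1) = (6, 2)
∇φ · d = (6)(-1) + (2)(-3) = -12

-12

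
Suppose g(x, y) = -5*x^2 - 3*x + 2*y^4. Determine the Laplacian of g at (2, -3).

206

∂²g/∂x² = -10
∂²g/∂y² = 24*y^2
∇²g = 24*y^2 - 10
At (2, -3): 206.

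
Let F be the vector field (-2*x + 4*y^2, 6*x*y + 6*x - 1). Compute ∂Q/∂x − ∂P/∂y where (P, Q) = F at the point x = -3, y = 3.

∂F₂/∂x = 6*y + 6
∂F₁/∂y = 8*y
Scalar curl = -2*y + 6
At (-3, 3): 0.

0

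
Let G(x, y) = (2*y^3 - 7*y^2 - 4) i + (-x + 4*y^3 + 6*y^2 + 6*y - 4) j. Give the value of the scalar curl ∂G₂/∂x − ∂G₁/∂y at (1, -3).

∂G₂/∂x = -1
∂G₁/∂y = 6*y^2 - 14*y
Scalar curl = -6*y^2 + 14*y - 1
At (1, -3): -97.

-97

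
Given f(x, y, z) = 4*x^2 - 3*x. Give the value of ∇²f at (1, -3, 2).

8

∂²f/∂x² = 8
∂²f/∂y² = 0
∂²f/∂z² = 0
∇²f = 8
At (1, -3, 2): 8.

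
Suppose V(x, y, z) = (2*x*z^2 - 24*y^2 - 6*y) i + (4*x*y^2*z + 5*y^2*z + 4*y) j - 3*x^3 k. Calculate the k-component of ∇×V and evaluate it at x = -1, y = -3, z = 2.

(∇×V)_3 = ∂V₂/∂x − ∂V₁/∂y
= 4*y^2*z − (-48*y - 6)
= 4*y^2*z + 48*y + 6
At (-1, -3, 2): -66.

-66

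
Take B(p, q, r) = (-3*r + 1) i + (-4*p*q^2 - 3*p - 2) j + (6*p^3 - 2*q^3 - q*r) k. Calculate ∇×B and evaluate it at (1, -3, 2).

(-56, -21, -39)

(∇×B)₁ = ∂B₃/∂q − ∂B₂/∂r = -6*q^2 - r
(∇×B)₂ = ∂B₁/∂r − ∂B₃/∂p = -18*p^2 - 3
(∇×B)₃ = ∂B₂/∂p − ∂B₁/∂q = -4*q^2 - 3
∇×B = (-6*q^2 - r, -18*p^2 - 3, -4*q^2 - 3)
At (1, -3, 2): (-56, -21, -39).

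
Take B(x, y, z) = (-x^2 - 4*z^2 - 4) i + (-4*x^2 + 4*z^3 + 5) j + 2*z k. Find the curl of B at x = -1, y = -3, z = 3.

(-108, -24, 8)

(∇×B)₁ = ∂B₃/∂y − ∂B₂/∂z = -12*z^2
(∇×B)₂ = ∂B₁/∂z − ∂B₃/∂x = -8*z
(∇×B)₃ = ∂B₂/∂x − ∂B₁/∂y = -8*x
∇×B = (-12*z^2, -8*z, -8*x)
At (-1, -3, 3): (-108, -24, 8).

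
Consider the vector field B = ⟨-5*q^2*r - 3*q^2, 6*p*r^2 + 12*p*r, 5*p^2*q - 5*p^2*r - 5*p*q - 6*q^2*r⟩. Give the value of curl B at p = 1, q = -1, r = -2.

(∇×B)₁ = ∂B₃/∂q − ∂B₂/∂r = 5*p^2 - 12*p*r - 17*p - 12*q*r
(∇×B)₂ = ∂B₁/∂r − ∂B₃/∂p = -10*p*q + 10*p*r - 5*q^2 + 5*q
(∇×B)₃ = ∂B₂/∂p − ∂B₁/∂q = 10*q*r + 6*q + 6*r^2 + 12*r
∇×B = (5*p^2 - 12*p*r - 17*p - 12*q*r, -10*p*q + 10*p*r - 5*q^2 + 5*q, 10*q*r + 6*q + 6*r^2 + 12*r)
At (1, -1, -2): (-12, -20, 14).

(-12, -20, 14)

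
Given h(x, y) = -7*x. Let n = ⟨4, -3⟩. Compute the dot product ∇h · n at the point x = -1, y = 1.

-28

∂h/∂x = -7
∂h/∂y = 0
∇h at (-1, 1) = (-7, 0)
∇h · n = (-7)(4) + (0)(-3) = -28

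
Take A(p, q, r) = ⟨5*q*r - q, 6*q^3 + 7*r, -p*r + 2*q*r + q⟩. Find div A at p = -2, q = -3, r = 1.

158

∂A₁/∂p = 0
∂A₂/∂q = 18*q^2
∂A₃/∂r = -p + 2*q
∇·A = -p + 18*q^2 + 2*q
At (-2, -3, 1): 158.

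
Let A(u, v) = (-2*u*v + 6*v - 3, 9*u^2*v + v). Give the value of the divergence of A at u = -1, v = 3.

4

∂A₁/∂u = -2*v
∂A₂/∂v = 9*u^2 + 1
∇·A = 9*u^2 - 2*v + 1
At (-1, 3): 4.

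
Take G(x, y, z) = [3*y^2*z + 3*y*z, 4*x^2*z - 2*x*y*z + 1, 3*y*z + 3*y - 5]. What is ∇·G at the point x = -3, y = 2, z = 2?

∂G₁/∂x = 0
∂G₂/∂y = -2*x*z
∂G₃/∂z = 3*y
∇·G = -2*x*z + 3*y
At (-3, 2, 2): 18.

18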